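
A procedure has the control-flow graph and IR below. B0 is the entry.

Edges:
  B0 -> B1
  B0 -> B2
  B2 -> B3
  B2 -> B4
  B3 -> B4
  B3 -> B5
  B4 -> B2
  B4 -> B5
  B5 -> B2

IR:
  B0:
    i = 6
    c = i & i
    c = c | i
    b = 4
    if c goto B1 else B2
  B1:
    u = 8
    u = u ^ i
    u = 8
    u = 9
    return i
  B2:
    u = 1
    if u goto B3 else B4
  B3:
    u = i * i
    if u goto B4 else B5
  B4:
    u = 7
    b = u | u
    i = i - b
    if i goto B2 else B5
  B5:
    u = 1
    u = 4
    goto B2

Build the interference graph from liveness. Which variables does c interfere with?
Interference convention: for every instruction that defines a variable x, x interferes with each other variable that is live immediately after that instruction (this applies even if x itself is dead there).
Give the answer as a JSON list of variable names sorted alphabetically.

Block summaries:
  B0: {b,c,i} / ∅
  B1: {u} / {i}
  B2: {u} / ∅
  B3: {u} / {i}
  B4: {b,i,u} / {i}
  B5: {u} / ∅

Backward fixpoint:
  B0: in=∅ out={i}
  B1: in={i} out=∅
  B2: in={i} out={i}
  B3: in={i} out={i}
  B4: in={i} out={i}
  B5: in={i} out={i}

Interfere edges:
  b↔{c,i}
  c↔{b,i}
  i↔{b,c,u}
  u↔{i}

N(c) = ["b", "i"]

Answer: ["b", "i"]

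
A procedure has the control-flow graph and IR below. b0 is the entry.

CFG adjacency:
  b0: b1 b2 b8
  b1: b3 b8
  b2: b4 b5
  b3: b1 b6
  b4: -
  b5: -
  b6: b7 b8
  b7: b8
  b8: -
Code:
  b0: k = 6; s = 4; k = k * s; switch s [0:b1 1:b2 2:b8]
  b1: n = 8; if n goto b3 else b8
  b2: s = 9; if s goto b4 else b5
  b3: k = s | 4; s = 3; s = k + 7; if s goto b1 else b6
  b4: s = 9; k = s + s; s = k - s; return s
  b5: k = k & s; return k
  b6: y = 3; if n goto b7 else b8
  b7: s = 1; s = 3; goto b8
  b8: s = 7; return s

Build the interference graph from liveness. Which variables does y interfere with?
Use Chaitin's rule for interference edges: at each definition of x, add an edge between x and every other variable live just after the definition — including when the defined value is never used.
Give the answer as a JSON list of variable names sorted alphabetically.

Block summaries:
  b0: {k,s} / ∅
  b1: {n} / ∅
  b2: {s} / ∅
  b3: {k,s} / {s}
  b4: {k,s} / ∅
  b5: {k} / {k,s}
  b6: {y} / {n}
  b7: {s} / ∅
  b8: {s} / ∅

Backward fixpoint:
  live b0: ∅→{k,s}
  live b1: {s}→{n,s}
  live b2: {k}→{k,s}
  live b3: {n,s}→{n,s}
  live b4: ∅→∅
  live b5: {k,s}→∅
  live b6: {n}→∅
  live b7: ∅→∅
  live b8: ∅→∅

Conflict graph:
  k — {n,s}
  n — {k,s,y}
  s — {k,n}
  y — {n}

N(y) = ["n"]

Answer: ["n"]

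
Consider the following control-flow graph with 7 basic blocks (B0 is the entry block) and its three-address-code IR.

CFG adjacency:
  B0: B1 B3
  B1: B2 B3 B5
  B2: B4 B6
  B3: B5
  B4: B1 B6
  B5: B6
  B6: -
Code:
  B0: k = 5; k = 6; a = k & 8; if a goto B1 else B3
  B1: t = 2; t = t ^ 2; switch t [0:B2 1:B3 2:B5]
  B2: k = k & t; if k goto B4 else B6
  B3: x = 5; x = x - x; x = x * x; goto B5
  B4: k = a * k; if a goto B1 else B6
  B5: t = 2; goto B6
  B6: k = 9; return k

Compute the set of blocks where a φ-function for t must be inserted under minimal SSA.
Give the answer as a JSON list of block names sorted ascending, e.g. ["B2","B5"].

idom tree: B1←B0 B2←B1 B3←B0 B4←B2 B5←B0 B6←B0
Dom∩ at merges:
  B1: preds {B0,B4}: {B0} ∩ {B0,B1,B2,B4} = {B0}; idom=B0
  B3: preds {B0,B1}: {B0} ∩ {B0,B1} = {B0}; idom=B0
  B5: preds {B1,B3}: {B0,B1} ∩ {B0,B3} = {B0}; idom=B0
  B6: preds {B2,B4,B5}: {B0,B1,B2} ∩ {B0,B1,B2,B4} ∩ {B0,B5} = {B0}; idom=B0

DF derivation:
  B1←B0: walk · to B0
  B1←B4: walk B4→B2→B1 to B0
  B3←B0: walk · to B0
  B3←B1: walk B1 to B0
  B5←B1: walk B1 to B0
  B5←B3: walk B3 to B0
  B6←B2: walk B2→B1 to B0
  B6←B4: walk B4→B2→B1 to B0
  B6←B5: walk B5 to B0
  B0 → ∅
  B1 → {B1,B3,B5,B6}
  B2 → {B1,B6}
  B3 → {B5}
  B4 → {B1,B6}
  B5 → {B6}
  B6 → ∅

φ for t: defs {B1,B5}
  DF⁺ = {B1,B3,B5,B6}

Answer: ["B1", "B3", "B5", "B6"]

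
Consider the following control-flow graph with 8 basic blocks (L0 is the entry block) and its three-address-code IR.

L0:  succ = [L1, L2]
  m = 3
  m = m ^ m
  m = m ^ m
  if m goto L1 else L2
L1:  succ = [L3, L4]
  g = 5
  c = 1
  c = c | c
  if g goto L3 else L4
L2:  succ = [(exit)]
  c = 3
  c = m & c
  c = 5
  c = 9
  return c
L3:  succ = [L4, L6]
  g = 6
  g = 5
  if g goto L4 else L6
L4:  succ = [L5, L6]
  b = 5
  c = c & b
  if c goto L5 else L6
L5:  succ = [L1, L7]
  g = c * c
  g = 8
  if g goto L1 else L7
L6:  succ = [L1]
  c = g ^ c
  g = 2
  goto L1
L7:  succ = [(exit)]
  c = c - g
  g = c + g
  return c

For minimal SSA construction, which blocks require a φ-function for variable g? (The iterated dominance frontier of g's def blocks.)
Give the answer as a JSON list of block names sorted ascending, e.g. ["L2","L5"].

Answer: ["L1", "L4", "L6"]

Derivation:
idom tree: L1←L0 L2←L0 L3←L1 L4←L1 L5←L4 L6←L1 L7←L5
Dom∩ at merges:
  L1: preds {L0,L5,L6}: {L0} ∩ {L0,L1,L4,L5} ∩ {L0,L1,L6} = {L0}; idom=L0
  L4: preds {L1,L3}: {L0,L1} ∩ {L0,L1,L3} = {L0,L1}; idom=L1
  L6: preds {L3,L4}: {L0,L1,L3} ∩ {L0,L1,L4} = {L0,L1}; idom=L1

Frontier:
  L1←L0: walk · to L0
  L1←L5: walk L5→L4→L1 to L0
  L1←L6: walk L6→L1 to L0
  L4←L1: walk · to L1
  L4←L3: walk L3 to L1
  L6←L3: walk L3 to L1
  L6←L4: walk L4 to L1
  L0 → ∅
  L1 → {L1}
  L2 → ∅
  L3 → {L4,L6}
  L4 → {L1,L6}
  L5 → {L1}
  L6 → {L1}
  L7 → ∅

φ for g: defs {L1,L3,L5,L6,L7}
  DF⁺ = {L1,L4,L6}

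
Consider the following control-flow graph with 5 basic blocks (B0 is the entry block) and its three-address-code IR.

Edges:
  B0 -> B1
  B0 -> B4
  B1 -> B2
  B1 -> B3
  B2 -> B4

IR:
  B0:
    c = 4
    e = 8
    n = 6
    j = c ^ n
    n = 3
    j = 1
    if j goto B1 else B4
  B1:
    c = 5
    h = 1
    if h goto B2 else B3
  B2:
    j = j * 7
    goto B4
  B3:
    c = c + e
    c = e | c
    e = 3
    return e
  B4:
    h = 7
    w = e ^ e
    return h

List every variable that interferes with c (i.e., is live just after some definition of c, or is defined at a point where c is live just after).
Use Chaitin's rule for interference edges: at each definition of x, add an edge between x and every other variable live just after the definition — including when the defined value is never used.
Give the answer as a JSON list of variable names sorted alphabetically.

Per-block:
  B0 def {c,e,j,n} use ∅
  B1 def {c,h} use ∅
  B2 def {j} use {j}
  B3 def {c,e} use {c,e}
  B4 def {h,w} use {e}

Live sets:
  live B0: ∅→{e,j}
  live B1: {e,j}→{c,e,j}
  live B2: {e,j}→{e}
  live B3: {c,e}→∅
  live B4: {e}→∅

Conflict graph:
  c — {e,h,j,n}
  e — {c,h,j,n}
  h — {c,e,j,w}
  j — {c,e,h}
  n — {c,e}
  w — {h}

N(c) = ["e", "h", "j", "n"]

Answer: ["e", "h", "j", "n"]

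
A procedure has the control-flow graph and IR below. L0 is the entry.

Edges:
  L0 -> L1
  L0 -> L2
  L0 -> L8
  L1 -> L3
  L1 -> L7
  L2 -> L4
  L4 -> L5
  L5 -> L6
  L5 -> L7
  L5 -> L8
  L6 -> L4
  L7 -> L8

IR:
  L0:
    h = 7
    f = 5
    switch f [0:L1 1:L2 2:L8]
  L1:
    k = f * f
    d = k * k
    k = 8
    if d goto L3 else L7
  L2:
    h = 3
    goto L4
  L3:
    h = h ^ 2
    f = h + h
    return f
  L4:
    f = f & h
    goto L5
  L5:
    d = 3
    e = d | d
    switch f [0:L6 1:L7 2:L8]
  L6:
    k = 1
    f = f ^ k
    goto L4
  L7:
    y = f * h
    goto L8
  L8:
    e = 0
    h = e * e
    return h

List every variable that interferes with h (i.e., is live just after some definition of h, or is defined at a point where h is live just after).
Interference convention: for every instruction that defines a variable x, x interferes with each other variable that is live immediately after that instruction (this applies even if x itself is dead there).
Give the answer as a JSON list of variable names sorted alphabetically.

Answer: ["d", "e", "f", "k"]

Derivation:
def/use:
  L0: {f,h} / ∅
  L1: {d,k} / {f}
  L2: {h} / ∅
  L3: {f,h} / {h}
  L4: {f} / {f,h}
  L5: {d,e} / {f}
  L6: {f,k} / {f}
  L7: {y} / {f,h}
  L8: {e,h} / ∅

Live sets:
  L0 li=∅ lo={f,h}
  L1 li={f,h} lo={f,h}
  L2 li={f} lo={f,h}
  L3 li={h} lo=∅
  L4 li={f,h} lo={f,h}
  L5 li={f,h} lo={f,h}
  L6 li={f,h} lo={f,h}
  L7 li={f,h} lo=∅
  L8 li=∅ lo=∅

Conflict graph:
  d: {f,h,k}
  e: {f,h}
  f: {d,e,h,k}
  h: {d,e,f,k}
  k: {d,f,h}
  y: ∅

N(h) = ["d", "e", "f", "k"]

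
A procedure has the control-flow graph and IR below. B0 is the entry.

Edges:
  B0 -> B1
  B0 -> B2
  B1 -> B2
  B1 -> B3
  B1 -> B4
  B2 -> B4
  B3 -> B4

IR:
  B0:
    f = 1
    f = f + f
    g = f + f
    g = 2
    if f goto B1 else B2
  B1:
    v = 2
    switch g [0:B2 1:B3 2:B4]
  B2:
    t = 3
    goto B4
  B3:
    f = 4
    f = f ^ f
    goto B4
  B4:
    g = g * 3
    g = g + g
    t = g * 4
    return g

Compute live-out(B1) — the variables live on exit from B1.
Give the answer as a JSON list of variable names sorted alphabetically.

Answer: ["g"]

Analysis:
def/use:
  B0: {f,g} / ∅
  B1: {v} / {g}
  B2: {t} / ∅
  B3: {f} / ∅
  B4: {g,t} / {g}

Liveness:
  B0 li=∅ lo={g}
  B1 li={g} lo={g}
  B2 li={g} lo={g}
  B3 li={g} lo={g}
  B4 li={g} lo=∅

live-out(B1) = ["g"]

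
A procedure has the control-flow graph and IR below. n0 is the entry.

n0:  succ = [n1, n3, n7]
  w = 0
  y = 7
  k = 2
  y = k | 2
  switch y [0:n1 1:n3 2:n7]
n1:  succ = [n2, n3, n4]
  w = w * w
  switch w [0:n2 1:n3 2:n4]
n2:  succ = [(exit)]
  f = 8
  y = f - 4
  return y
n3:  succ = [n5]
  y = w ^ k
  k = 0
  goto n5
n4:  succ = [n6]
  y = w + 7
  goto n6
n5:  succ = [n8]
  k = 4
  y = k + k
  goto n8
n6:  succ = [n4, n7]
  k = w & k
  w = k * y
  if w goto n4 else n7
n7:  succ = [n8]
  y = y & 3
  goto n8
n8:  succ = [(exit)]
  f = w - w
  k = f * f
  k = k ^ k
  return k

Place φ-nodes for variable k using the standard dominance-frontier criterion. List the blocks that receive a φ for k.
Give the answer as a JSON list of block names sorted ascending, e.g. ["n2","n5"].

idom tree: n1←n0 n2←n1 n3←n0 n4←n1 n5←n3 n6←n4 n7←n0 n8←n0
Dom at joins:
  n3: preds {n0,n1}: {n0} ∩ {n0,n1} = {n0}; idom=n0
  n4: preds {n1,n6}: {n0,n1} ∩ {n0,n1,n4,n6} = {n0,n1}; idom=n1
  n7: preds {n0,n6}: {n0} ∩ {n0,n1,n4,n6} = {n0}; idom=n0
  n8: preds {n5,n7}: {n0,n3,n5} ∩ {n0,n7} = {n0}; idom=n0

DF derivation:
  join n3 pred n0: · stop@n0
  join n3 pred n1: n1 stop@n0
  join n4 pred n1: · stop@n1
  join n4 pred n6: n6→n4 stop@n1
  join n7 pred n0: · stop@n0
  join n7 pred n6: n6→n4→n1 stop@n0
  join n8 pred n5: n5→n3 stop@n0
  join n8 pred n7: n7 stop@n0
  n0 → ∅
  n1 → {n3,n7}
  n2 → ∅
  n3 → {n8}
  n4 → {n4,n7}
  n5 → {n8}
  n6 → {n4,n7}
  n7 → {n8}
  n8 → ∅

φ for k: defs {n0,n3,n5,n6,n8}
  DF⁺ = {n4,n7,n8}

Answer: ["n4", "n7", "n8"]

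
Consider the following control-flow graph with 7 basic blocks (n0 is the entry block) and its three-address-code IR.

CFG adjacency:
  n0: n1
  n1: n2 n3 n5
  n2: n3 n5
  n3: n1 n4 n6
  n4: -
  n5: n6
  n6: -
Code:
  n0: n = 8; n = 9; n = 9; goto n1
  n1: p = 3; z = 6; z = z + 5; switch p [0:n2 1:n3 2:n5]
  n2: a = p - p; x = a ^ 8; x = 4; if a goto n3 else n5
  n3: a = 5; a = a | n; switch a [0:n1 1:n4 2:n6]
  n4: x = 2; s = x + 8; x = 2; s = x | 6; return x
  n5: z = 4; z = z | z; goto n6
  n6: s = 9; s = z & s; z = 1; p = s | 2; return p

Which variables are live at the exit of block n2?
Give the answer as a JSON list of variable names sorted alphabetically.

Answer: ["n", "z"]

Derivation:
Per-block:
  n0 def {n} use ∅
  n1 def {p,z} use ∅
  n2 def {a,x} use {p}
  n3 def {a} use {n}
  n4 def {s,x} use ∅
  n5 def {z} use ∅
  n6 def {p,s,z} use {z}

Backward fixpoint:
  n0 li=∅ lo={n}
  n1 li={n} lo={n,p,z}
  n2 li={n,p,z} lo={n,z}
  n3 li={n,z} lo={n,z}
  n4 li=∅ lo=∅
  n5 li=∅ lo={z}
  n6 li={z} lo=∅

live-out(n2) = ["n", "z"]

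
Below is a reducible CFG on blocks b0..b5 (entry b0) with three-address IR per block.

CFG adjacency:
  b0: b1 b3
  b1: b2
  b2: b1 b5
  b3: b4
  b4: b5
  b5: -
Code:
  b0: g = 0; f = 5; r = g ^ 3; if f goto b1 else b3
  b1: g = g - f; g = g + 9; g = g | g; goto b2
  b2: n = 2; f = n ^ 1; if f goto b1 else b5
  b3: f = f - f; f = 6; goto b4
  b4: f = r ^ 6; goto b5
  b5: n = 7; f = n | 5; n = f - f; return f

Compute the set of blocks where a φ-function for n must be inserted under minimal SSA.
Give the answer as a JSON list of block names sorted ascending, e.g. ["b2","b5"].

Answer: ["b1", "b5"]

Derivation:
idom tree: b1←b0 b2←b1 b3←b0 b4←b3 b5←b0
Dom∩ at merges:
  b1: preds {b0,b2}: {b0} ∩ {b0,b1,b2} = {b0}; idom=b0
  b5: preds {b2,b4}: {b0,b1,b2} ∩ {b0,b3,b4} = {b0}; idom=b0

Frontier:
  join b1 pred b0: · stop@b0
  join b1 pred b2: b2→b1 stop@b0
  join b5 pred b2: b2→b1 stop@b0
  join b5 pred b4: b4→b3 stop@b0
  b0: DF=∅
  b1: DF={b1,b5}
  b2: DF={b1,b5}
  b3: DF={b5}
  b4: DF={b5}
  b5: DF=∅

φ for n: defs {b2,b5}
  DF⁺ = {b1,b5}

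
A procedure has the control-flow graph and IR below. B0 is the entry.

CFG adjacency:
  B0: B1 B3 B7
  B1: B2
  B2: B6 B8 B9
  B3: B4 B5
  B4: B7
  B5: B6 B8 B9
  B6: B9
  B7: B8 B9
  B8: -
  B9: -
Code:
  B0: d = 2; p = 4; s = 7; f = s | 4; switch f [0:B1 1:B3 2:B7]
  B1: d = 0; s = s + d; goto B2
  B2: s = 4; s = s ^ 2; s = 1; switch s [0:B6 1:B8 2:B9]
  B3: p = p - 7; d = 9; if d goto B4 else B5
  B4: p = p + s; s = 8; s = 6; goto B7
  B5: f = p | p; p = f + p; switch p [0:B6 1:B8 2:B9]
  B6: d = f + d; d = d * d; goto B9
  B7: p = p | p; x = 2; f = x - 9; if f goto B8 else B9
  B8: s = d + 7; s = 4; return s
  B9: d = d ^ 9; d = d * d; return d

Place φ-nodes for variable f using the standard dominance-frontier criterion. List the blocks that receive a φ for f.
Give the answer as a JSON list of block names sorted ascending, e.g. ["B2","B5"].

idom tree: B1←B0 B2←B1 B3←B0 B4←B3 B5←B3 B6←B0 B7←B0 B8←B0 B9←B0
Dom at joins:
  B6: preds {B2,B5}: {B0,B1,B2} ∩ {B0,B3,B5} = {B0}; idom=B0
  B7: preds {B0,B4}: {B0} ∩ {B0,B3,B4} = {B0}; idom=B0
  B8: preds {B2,B5,B7}: {B0,B1,B2} ∩ {B0,B3,B5} ∩ {B0,B7} = {B0}; idom=B0
  B9: preds {B2,B5,B6,B7}: {B0,B1,B2} ∩ {B0,B3,B5} ∩ {B0,B6} ∩ {B0,B7} = {B0}; idom=B0

Frontier:
  join B6 pred B2: B2→B1 stop@B0
  join B6 pred B5: B5→B3 stop@B0
  join B7 pred B0: · stop@B0
  join B7 pred B4: B4→B3 stop@B0
  join B8 pred B2: B2→B1 stop@B0
  join B8 pred B5: B5→B3 stop@B0
  join B8 pred B7: B7 stop@B0
  join B9 pred B2: B2→B1 stop@B0
  join B9 pred B5: B5→B3 stop@B0
  join B9 pred B6: B6 stop@B0
  join B9 pred B7: B7 stop@B0
  DF(B0)=∅
  DF(B1)={B6,B8,B9}
  DF(B2)={B6,B8,B9}
  DF(B3)={B6,B7,B8,B9}
  DF(B4)={B7}
  DF(B5)={B6,B8,B9}
  DF(B6)={B9}
  DF(B7)={B8,B9}
  DF(B8)=∅
  DF(B9)=∅

φ for f: defs {B0,B5,B7}
  DF⁺ = {B6,B8,B9}

Answer: ["B6", "B8", "B9"]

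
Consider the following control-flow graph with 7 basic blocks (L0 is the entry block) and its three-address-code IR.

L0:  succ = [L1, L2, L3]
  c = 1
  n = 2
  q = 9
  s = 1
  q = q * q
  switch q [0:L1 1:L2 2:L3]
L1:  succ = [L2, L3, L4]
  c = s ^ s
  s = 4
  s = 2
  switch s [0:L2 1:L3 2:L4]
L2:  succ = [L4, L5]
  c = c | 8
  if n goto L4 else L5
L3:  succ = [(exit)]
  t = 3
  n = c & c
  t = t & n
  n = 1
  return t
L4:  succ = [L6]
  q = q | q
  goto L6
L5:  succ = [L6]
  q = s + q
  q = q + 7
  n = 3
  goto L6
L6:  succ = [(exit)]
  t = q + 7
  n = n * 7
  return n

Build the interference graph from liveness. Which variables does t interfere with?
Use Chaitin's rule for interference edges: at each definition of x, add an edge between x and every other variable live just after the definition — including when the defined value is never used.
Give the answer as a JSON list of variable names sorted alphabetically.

Answer: ["c", "n"]

Analysis:
Block summaries:
  L0: def={c,n,q,s} ue=∅
  L1: def={c,s} ue={s}
  L2: def={c} ue={c,n}
  L3: def={n,t} ue={c}
  L4: def={q} ue={q}
  L5: def={n,q} ue={q,s}
  L6: def={n,t} ue={n,q}

Live sets:
  L0: in=∅ out={c,n,q,s}
  L1: in={n,q,s} out={c,n,q,s}
  L2: in={c,n,q,s} out={n,q,s}
  L3: in={c} out=∅
  L4: in={n,q} out={n,q}
  L5: in={q,s} out={n,q}
  L6: in={n,q} out=∅

Conflict graph:
  c↔{n,q,s,t}
  n↔{c,q,s,t}
  q↔{c,n,s}
  s↔{c,n,q}
  t↔{c,n}

N(t) = ["c", "n"]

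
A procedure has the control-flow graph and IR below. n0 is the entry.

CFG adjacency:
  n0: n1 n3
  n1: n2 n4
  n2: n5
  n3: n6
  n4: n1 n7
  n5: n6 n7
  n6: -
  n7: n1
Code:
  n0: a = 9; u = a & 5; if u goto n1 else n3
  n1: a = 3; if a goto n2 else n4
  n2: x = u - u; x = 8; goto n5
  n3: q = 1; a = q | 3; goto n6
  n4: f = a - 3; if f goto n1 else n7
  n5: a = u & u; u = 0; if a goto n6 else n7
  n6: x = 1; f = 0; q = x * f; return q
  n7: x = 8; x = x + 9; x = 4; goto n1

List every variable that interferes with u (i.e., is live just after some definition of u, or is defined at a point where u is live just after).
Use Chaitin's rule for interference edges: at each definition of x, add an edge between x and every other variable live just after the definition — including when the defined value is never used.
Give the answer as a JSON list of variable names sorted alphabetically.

Answer: ["a", "f", "x"]

Analysis:
Block summaries:
  n0: def={a,u} ue=∅
  n1: def={a} ue=∅
  n2: def={x} ue={u}
  n3: def={a,q} ue=∅
  n4: def={f} ue={a}
  n5: def={a,u} ue={u}
  n6: def={f,q,x} ue=∅
  n7: def={x} ue=∅

Backward fixpoint:
  n0 li=∅ lo={u}
  n1 li={u} lo={a,u}
  n2 li={u} lo={u}
  n3 li=∅ lo=∅
  n4 li={a,u} lo={u}
  n5 li={u} lo={u}
  n6 li=∅ lo=∅
  n7 li={u} lo={u}

Interfere edges:
  a: {u}
  f: {u,x}
  q: ∅
  u: {a,f,x}
  x: {f,u}

N(u) = ["a", "f", "x"]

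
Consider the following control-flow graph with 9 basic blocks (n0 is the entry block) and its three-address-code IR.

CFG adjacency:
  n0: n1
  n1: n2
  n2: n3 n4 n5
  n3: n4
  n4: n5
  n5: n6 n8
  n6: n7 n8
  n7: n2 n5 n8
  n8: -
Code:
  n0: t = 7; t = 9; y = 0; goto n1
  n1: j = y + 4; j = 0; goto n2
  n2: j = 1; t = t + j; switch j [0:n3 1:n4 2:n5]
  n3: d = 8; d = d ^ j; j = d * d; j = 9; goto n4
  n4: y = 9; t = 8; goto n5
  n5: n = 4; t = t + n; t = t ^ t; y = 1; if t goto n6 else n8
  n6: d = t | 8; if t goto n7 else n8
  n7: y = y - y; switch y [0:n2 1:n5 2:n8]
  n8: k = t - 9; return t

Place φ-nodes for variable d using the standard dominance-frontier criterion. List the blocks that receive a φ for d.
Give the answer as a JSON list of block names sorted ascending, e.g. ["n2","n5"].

idom tree: n1←n0 n2←n1 n3←n2 n4←n2 n5←n2 n6←n5 n7←n6 n8←n5
Dom∩ at merges:
  n2: preds {n1,n7}: {n0,n1} ∩ {n0,n1,n2,n5,n6,n7} = {n0,n1}; idom=n1
  n4: preds {n2,n3}: {n0,n1,n2} ∩ {n0,n1,n2,n3} = {n0,n1,n2}; idom=n2
  n5: preds {n2,n4,n7}: {n0,n1,n2} ∩ {n0,n1,n2,n4} ∩ {n0,n1,n2,n5,n6,n7} = {n0,n1,n2}; idom=n2
  n8: preds {n5,n6,n7}: {n0,n1,n2,n5} ∩ {n0,n1,n2,n5,n6} ∩ {n0,n1,n2,n5,n6,n7} = {n0,n1,n2,n5}; idom=n5

Frontier:
  join n2 pred n1: · stop@n1
  join n2 pred n7: n7→n6→n5→n2 stop@n1
  join n4 pred n2: · stop@n2
  join n4 pred n3: n3 stop@n2
  join n5 pred n2: · stop@n2
  join n5 pred n4: n4 stop@n2
  join n5 pred n7: n7→n6→n5 stop@n2
  join n8 pred n5: · stop@n5
  join n8 pred n6: n6 stop@n5
  join n8 pred n7: n7→n6 stop@n5
  n0: DF=∅
  n1: DF=∅
  n2: DF={n2}
  n3: DF={n4}
  n4: DF={n5}
  n5: DF={n2,n5}
  n6: DF={n2,n5,n8}
  n7: DF={n2,n5,n8}
  n8: DF=∅

φ for d: defs {n3,n6}
  DF⁺ = {n2,n4,n5,n8}

Answer: ["n2", "n4", "n5", "n8"]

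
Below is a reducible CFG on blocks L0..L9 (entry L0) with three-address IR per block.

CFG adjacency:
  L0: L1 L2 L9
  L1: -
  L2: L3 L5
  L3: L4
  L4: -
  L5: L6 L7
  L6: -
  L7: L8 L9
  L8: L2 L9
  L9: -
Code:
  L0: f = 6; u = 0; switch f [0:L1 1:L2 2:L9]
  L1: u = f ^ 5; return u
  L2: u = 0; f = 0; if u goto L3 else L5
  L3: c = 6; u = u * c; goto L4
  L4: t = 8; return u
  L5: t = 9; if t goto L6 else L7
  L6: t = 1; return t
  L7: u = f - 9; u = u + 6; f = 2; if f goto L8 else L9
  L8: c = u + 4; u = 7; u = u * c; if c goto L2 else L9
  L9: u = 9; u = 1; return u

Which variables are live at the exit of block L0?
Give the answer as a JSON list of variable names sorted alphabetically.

Answer: ["f"]

Analysis:
def/use:
  L0: {f,u} / ∅
  L1: {u} / {f}
  L2: {f,u} / ∅
  L3: {c,u} / {u}
  L4: {t} / {u}
  L5: {t} / ∅
  L6: {t} / ∅
  L7: {f,u} / {f}
  L8: {c,u} / {u}
  L9: {u} / ∅

Backward fixpoint:
  L0: in=∅ out={f}
  L1: in={f} out=∅
  L2: in=∅ out={f,u}
  L3: in={u} out={u}
  L4: in={u} out=∅
  L5: in={f} out={f}
  L6: in=∅ out=∅
  L7: in={f} out={u}
  L8: in={u} out=∅
  L9: in=∅ out=∅

live-out(L0) = ["f"]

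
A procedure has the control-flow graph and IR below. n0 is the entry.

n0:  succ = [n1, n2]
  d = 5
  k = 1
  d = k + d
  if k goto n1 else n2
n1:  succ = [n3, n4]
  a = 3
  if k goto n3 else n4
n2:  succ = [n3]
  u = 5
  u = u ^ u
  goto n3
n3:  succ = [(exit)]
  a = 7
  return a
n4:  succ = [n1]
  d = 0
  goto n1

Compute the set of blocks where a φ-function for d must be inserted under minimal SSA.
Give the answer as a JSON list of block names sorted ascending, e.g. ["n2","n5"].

Answer: ["n1", "n3"]

Derivation:
idom tree: n1←n0 n2←n0 n3←n0 n4←n1
Dom∩ at merges:
  n1: preds {n0,n4}: {n0} ∩ {n0,n1,n4} = {n0}; idom=n0
  n3: preds {n1,n2}: {n0,n1} ∩ {n0,n2} = {n0}; idom=n0

Frontier:
  join n1 pred n0: · stop@n0
  join n1 pred n4: n4→n1 stop@n0
  join n3 pred n1: n1 stop@n0
  join n3 pred n2: n2 stop@n0
  n0: DF=∅
  n1: DF={n1,n3}
  n2: DF={n3}
  n3: DF=∅
  n4: DF={n1}

φ for d: defs {n0,n4}
  DF⁺ = {n1,n3}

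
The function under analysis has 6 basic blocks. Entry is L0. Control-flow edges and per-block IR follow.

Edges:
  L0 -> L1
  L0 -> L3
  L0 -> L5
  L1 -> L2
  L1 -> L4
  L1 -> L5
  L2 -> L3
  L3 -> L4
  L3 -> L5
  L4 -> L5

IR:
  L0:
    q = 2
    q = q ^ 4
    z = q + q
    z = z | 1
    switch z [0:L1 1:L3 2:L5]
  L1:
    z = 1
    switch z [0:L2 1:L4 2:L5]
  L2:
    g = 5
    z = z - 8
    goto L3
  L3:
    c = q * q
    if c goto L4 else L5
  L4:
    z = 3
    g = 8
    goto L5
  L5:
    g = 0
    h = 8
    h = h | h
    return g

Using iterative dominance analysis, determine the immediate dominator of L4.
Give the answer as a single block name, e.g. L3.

Answer: L0

Derivation:
idom tree: L1←L0 L2←L1 L3←L0 L4←L0 L5←L0
Dom∩ at merges:
  L3: preds {L0,L2}: {L0} ∩ {L0,L1,L2} = {L0}; idom=L0
  L4: preds {L1,L3}: {L0,L1} ∩ {L0,L3} = {L0}; idom=L0
  L5: preds {L0,L1,L3,L4}: {L0} ∩ {L0,L1} ∩ {L0,L3} ∩ {L0,L4} = {L0}; idom=L0

idom(L4) = L0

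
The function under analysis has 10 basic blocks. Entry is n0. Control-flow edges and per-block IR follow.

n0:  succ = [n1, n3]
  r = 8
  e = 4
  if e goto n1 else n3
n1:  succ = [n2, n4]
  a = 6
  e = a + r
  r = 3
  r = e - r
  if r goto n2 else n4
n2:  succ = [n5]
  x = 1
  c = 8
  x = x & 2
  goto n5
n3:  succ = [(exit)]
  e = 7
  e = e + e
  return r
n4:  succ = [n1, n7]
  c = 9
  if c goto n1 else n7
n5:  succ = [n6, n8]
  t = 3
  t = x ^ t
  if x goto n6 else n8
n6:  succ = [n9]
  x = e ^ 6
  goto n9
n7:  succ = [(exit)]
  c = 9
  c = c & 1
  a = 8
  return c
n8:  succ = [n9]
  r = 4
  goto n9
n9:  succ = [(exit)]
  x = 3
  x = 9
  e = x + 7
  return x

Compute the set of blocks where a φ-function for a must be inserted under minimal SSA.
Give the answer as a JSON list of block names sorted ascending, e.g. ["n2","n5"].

idom tree: n1←n0 n2←n1 n3←n0 n4←n1 n5←n2 n6←n5 n7←n4 n8←n5 n9←n5
Dom∩ at merges:
  n1: preds {n0,n4}: {n0} ∩ {n0,n1,n4} = {n0}; idom=n0
  n9: preds {n6,n8}: {n0,n1,n2,n5,n6} ∩ {n0,n1,n2,n5,n8} = {n0,n1,n2,n5}; idom=n5

Frontier:
  n1←n0: walk · to n0
  n1←n4: walk n4→n1 to n0
  n9←n6: walk n6 to n5
  n9←n8: walk n8 to n5
  n0: DF=∅
  n1: DF={n1}
  n2: DF=∅
  n3: DF=∅
  n4: DF={n1}
  n5: DF=∅
  n6: DF={n9}
  n7: DF=∅
  n8: DF={n9}
  n9: DF=∅

φ for a: defs {n1,n7}
  DF⁺ = {n1}

Answer: ["n1"]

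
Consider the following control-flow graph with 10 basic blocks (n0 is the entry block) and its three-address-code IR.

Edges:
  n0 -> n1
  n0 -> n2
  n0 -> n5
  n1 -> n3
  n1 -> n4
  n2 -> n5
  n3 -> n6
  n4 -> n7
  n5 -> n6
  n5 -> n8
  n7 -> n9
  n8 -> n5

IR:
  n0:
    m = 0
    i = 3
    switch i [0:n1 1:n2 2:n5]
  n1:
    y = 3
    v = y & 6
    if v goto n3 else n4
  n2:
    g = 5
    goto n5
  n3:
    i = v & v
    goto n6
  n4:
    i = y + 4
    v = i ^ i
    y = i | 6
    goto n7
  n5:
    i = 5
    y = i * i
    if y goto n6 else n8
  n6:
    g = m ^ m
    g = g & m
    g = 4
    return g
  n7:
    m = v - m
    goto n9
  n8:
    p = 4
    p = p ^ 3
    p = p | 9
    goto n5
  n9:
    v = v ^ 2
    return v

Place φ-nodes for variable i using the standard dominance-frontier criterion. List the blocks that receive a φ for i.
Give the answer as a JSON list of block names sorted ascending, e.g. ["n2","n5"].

idom tree: n1←n0 n2←n0 n3←n1 n4←n1 n5←n0 n6←n0 n7←n4 n8←n5 n9←n7
Join-block Dom:
  n5: preds {n0,n2,n8}: {n0} ∩ {n0,n2} ∩ {n0,n5,n8} = {n0}; idom=n0
  n6: preds {n3,n5}: {n0,n1,n3} ∩ {n0,n5} = {n0}; idom=n0

DF walk-up:
  join n5 pred n0: · stop@n0
  join n5 pred n2: n2 stop@n0
  join n5 pred n8: n8→n5 stop@n0
  join n6 pred n3: n3→n1 stop@n0
  join n6 pred n5: n5 stop@n0
  n0 → ∅
  n1 → {n6}
  n2 → {n5}
  n3 → {n6}
  n4 → ∅
  n5 → {n5,n6}
  n6 → ∅
  n7 → ∅
  n8 → {n5}
  n9 → ∅

φ for i: defs {n0,n3,n4,n5}
  DF⁺ = {n5,n6}

Answer: ["n5", "n6"]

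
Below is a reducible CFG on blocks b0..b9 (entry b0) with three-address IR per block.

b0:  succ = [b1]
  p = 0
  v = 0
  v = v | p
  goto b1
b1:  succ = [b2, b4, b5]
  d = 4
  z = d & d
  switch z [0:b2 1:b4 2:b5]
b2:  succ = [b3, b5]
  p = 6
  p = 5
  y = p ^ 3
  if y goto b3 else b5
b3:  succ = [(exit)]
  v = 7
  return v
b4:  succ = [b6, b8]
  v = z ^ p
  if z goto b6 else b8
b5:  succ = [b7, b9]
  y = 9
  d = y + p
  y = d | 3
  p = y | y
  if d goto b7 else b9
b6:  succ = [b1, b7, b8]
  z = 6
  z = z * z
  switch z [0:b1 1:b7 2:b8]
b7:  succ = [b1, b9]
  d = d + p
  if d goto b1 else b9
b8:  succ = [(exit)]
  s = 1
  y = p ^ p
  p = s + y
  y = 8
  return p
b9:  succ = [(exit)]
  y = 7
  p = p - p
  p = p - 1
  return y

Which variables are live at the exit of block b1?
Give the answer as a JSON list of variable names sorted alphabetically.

Answer: ["d", "p", "z"]

Derivation:
Per-block:
  b0: {p,v} / ∅
  b1: {d,z} / ∅
  b2: {p,y} / ∅
  b3: {v} / ∅
  b4: {v} / {p,z}
  b5: {d,p,y} / {p}
  b6: {z} / ∅
  b7: {d} / {d,p}
  b8: {p,s,y} / {p}
  b9: {p,y} / {p}

Live sets:
  live b0: ∅→{p}
  live b1: {p}→{d,p,z}
  live b2: ∅→{p}
  live b3: ∅→∅
  live b4: {d,p,z}→{d,p}
  live b5: {p}→{d,p}
  live b6: {d,p}→{d,p}
  live b7: {d,p}→{p}
  live b8: {p}→∅
  live b9: {p}→∅

live-out(b1) = ["d", "p", "z"]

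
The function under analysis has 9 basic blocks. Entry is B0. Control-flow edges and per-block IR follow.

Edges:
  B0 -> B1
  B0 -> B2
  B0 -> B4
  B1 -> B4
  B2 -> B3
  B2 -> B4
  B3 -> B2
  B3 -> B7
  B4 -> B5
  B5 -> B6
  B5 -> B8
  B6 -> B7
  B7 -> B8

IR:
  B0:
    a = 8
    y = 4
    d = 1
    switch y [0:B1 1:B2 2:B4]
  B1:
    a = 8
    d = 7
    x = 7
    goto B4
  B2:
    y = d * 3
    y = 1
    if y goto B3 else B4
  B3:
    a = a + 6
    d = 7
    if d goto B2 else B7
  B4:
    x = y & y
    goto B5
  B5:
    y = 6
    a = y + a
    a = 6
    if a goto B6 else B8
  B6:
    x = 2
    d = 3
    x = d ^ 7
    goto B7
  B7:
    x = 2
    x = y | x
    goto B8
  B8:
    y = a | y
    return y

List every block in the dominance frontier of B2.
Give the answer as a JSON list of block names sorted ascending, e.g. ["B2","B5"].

idom tree: B1←B0 B2←B0 B3←B2 B4←B0 B5←B4 B6←B5 B7←B0 B8←B0
Join-block Dom:
  B2: preds {B0,B3}: {B0} ∩ {B0,B2,B3} = {B0}; idom=B0
  B4: preds {B0,B1,B2}: {B0} ∩ {B0,B1} ∩ {B0,B2} = {B0}; idom=B0
  B7: preds {B3,B6}: {B0,B2,B3} ∩ {B0,B4,B5,B6} = {B0}; idom=B0
  B8: preds {B5,B7}: {B0,B4,B5} ∩ {B0,B7} = {B0}; idom=B0

DF walk-up:
  join B2 pred B0: · stop@B0
  join B2 pred B3: B3→B2 stop@B0
  join B4 pred B0: · stop@B0
  join B4 pred B1: B1 stop@B0
  join B4 pred B2: B2 stop@B0
  join B7 pred B3: B3→B2 stop@B0
  join B7 pred B6: B6→B5→B4 stop@B0
  join B8 pred B5: B5→B4 stop@B0
  join B8 pred B7: B7 stop@B0
  B0 → ∅
  B1 → {B4}
  B2 → {B2,B4,B7}
  B3 → {B2,B7}
  B4 → {B7,B8}
  B5 → {B7,B8}
  B6 → {B7}
  B7 → {B8}
  B8 → ∅

DF(B2) = ["B2", "B4", "B7"]

Answer: ["B2", "B4", "B7"]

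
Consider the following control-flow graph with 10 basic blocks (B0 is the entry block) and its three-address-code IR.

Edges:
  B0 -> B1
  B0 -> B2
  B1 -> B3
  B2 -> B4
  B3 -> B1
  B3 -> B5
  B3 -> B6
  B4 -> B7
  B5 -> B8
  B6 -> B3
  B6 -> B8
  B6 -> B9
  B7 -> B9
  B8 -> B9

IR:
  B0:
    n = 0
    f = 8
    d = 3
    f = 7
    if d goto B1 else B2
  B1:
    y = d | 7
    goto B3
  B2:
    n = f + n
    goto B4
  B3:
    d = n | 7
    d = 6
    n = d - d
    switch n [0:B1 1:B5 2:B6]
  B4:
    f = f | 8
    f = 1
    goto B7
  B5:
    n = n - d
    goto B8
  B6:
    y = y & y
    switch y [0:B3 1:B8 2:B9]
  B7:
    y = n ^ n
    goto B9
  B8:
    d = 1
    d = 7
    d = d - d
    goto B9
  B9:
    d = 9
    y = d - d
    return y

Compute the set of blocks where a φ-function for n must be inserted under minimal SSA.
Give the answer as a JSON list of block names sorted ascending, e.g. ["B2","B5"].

Answer: ["B1", "B3", "B8", "B9"]

Derivation:
idom tree: B1←B0 B2←B0 B3←B1 B4←B2 B5←B3 B6←B3 B7←B4 B8←B3 B9←B0
Join-block Dom:
  B1: preds {B0,B3}: {B0} ∩ {B0,B1,B3} = {B0}; idom=B0
  B3: preds {B1,B6}: {B0,B1} ∩ {B0,B1,B3,B6} = {B0,B1}; idom=B1
  B8: preds {B5,B6}: {B0,B1,B3,B5} ∩ {B0,B1,B3,B6} = {B0,B1,B3}; idom=B3
  B9: preds {B6,B7,B8}: {B0,B1,B3,B6} ∩ {B0,B2,B4,B7} ∩ {B0,B1,B3,B8} = {B0}; idom=B0

Frontier:
  B1←B0: walk · to B0
  B1←B3: walk B3→B1 to B0
  B3←B1: walk · to B1
  B3←B6: walk B6→B3 to B1
  B8←B5: walk B5 to B3
  B8←B6: walk B6 to B3
  B9←B6: walk B6→B3→B1 to B0
  B9←B7: walk B7→B4→B2 to B0
  B9←B8: walk B8→B3→B1 to B0
  DF(B0)=∅
  DF(B1)={B1,B9}
  DF(B2)={B9}
  DF(B3)={B1,B3,B9}
  DF(B4)={B9}
  DF(B5)={B8}
  DF(B6)={B3,B8,B9}
  DF(B7)={B9}
  DF(B8)={B9}
  DF(B9)=∅

φ for n: defs {B0,B2,B3,B5}
  DF⁺ = {B1,B3,B8,B9}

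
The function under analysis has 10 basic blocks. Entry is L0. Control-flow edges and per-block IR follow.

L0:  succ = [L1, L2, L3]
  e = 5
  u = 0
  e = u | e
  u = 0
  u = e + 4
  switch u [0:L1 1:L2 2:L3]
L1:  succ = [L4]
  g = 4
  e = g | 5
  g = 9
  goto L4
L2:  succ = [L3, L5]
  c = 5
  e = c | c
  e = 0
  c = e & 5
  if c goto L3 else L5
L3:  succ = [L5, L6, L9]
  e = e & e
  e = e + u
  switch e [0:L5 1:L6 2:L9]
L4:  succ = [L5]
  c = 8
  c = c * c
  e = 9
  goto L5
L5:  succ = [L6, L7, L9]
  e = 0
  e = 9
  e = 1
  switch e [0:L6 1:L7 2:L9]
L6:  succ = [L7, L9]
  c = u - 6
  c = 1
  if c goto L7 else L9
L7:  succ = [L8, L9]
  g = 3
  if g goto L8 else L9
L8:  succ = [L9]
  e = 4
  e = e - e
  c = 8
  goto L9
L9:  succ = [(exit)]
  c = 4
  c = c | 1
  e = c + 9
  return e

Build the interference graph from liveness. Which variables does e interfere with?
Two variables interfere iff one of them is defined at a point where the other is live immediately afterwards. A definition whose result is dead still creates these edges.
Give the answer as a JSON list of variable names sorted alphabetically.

Per-block:
  L0: def={e,u} ue=∅
  L1: def={e,g} ue=∅
  L2: def={c,e} ue=∅
  L3: def={e} ue={e,u}
  L4: def={c,e} ue=∅
  L5: def={e} ue=∅
  L6: def={c} ue={u}
  L7: def={g} ue=∅
  L8: def={c,e} ue=∅
  L9: def={c,e} ue=∅

Live sets:
  live L0: ∅→{e,u}
  live L1: {u}→{u}
  live L2: {u}→{e,u}
  live L3: {e,u}→{u}
  live L4: {u}→{u}
  live L5: {u}→{u}
  live L6: {u}→∅
  live L7: ∅→∅
  live L8: ∅→∅
  live L9: ∅→∅

Interfere edges:
  c — {e,u}
  e — {c,u}
  g — {u}
  u — {c,e,g}

N(e) = ["c", "u"]

Answer: ["c", "u"]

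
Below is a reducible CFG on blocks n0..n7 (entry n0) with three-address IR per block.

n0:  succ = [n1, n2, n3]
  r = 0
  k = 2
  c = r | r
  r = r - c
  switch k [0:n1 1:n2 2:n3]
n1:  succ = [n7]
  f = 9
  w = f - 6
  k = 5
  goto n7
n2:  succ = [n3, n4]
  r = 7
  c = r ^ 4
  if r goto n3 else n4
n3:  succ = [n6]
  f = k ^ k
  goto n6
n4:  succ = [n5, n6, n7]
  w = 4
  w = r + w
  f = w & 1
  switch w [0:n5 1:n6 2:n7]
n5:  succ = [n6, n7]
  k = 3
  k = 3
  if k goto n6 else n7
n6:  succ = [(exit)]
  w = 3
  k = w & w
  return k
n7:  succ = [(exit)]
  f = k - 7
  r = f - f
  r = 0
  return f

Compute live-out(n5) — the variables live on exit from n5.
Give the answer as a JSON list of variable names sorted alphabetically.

Answer: ["k"]

Working:
Block summaries:
  n0: {c,k,r} / ∅
  n1: {f,k,w} / ∅
  n2: {c,r} / ∅
  n3: {f} / {k}
  n4: {f,w} / {r}
  n5: {k} / ∅
  n6: {k,w} / ∅
  n7: {f,r} / {k}

Live sets:
  live n0: ∅→{k}
  live n1: ∅→{k}
  live n2: {k}→{k,r}
  live n3: {k}→∅
  live n4: {k,r}→{k}
  live n5: ∅→{k}
  live n6: ∅→∅
  live n7: {k}→∅

live-out(n5) = ["k"]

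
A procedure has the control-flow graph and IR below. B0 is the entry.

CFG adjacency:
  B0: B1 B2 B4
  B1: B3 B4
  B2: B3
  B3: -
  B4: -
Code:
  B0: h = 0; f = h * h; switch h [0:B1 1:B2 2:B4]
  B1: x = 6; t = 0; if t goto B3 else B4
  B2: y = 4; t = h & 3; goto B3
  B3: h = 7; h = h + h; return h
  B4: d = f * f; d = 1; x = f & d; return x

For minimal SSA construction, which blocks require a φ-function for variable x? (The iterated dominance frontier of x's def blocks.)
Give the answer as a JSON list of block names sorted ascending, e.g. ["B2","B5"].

Answer: ["B3", "B4"]

Working:
idom tree: B1←B0 B2←B0 B3←B0 B4←B0
Join-block Dom:
  B3: preds {B1,B2}: {B0,B1} ∩ {B0,B2} = {B0}; idom=B0
  B4: preds {B0,B1}: {B0} ∩ {B0,B1} = {B0}; idom=B0

DF derivation:
  B3←B1: walk B1 to B0
  B3←B2: walk B2 to B0
  B4←B0: walk · to B0
  B4←B1: walk B1 to B0
  DF(B0)=∅
  DF(B1)={B3,B4}
  DF(B2)={B3}
  DF(B3)=∅
  DF(B4)=∅

φ for x: defs {B1,B4}
  DF⁺ = {B3,B4}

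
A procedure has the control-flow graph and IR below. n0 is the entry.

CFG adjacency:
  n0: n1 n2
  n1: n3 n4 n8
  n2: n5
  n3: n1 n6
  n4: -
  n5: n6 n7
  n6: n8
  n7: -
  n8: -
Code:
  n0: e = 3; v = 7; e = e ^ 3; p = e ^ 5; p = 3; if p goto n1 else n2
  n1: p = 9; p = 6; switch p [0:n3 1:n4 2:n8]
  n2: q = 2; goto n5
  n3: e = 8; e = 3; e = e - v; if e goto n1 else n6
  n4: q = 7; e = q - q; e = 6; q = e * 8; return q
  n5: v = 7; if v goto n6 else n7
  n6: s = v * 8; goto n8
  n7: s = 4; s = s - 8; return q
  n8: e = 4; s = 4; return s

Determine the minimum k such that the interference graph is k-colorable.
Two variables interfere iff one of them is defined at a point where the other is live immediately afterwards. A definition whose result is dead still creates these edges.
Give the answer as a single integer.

Answer: 2

Analysis:
Per-block:
  n0: def={e,p,v} ue=∅
  n1: def={p} ue=∅
  n2: def={q} ue=∅
  n3: def={e} ue={v}
  n4: def={e,q} ue=∅
  n5: def={v} ue=∅
  n6: def={s} ue={v}
  n7: def={s} ue={q}
  n8: def={e,s} ue=∅

Live sets:
  n0 li=∅ lo={v}
  n1 li={v} lo={v}
  n2 li=∅ lo={q}
  n3 li={v} lo={v}
  n4 li=∅ lo=∅
  n5 li={q} lo={q,v}
  n6 li={v} lo=∅
  n7 li={q} lo=∅
  n8 li=∅ lo=∅

Conflict graph:
  e — {v}
  p — {v}
  q — {s,v}
  s — {q}
  v — {e,p,q}

Chromatic number:
  clique {e,v} ⇒ need ≥ 2
  assign e→R1 p→R1 q→R1 s→R0 v→R0 — no edge inside a register ⇒ χ ≤ 2
  χ = 2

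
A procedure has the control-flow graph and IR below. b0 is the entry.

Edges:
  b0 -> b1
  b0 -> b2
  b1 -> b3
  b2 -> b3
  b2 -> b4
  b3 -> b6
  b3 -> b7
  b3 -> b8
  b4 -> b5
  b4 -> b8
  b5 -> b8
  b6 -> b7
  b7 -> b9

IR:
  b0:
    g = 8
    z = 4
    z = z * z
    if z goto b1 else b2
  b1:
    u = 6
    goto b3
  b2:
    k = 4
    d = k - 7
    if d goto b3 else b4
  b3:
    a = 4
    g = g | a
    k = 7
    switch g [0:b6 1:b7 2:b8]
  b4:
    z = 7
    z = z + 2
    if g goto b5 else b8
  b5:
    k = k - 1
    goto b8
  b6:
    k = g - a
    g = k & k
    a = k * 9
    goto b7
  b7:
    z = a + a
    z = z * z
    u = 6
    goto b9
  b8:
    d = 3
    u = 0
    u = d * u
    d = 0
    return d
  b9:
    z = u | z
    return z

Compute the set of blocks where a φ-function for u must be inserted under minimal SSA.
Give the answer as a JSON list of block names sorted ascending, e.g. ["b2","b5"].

idom tree: b1←b0 b2←b0 b3←b0 b4←b2 b5←b4 b6←b3 b7←b3 b8←b0 b9←b7
Dom∩ at merges:
  b3: preds {b1,b2}: {b0,b1} ∩ {b0,b2} = {b0}; idom=b0
  b7: preds {b3,b6}: {b0,b3} ∩ {b0,b3,b6} = {b0,b3}; idom=b3
  b8: preds {b3,b4,b5}: {b0,b3} ∩ {b0,b2,b4} ∩ {b0,b2,b4,b5} = {b0}; idom=b0

DF walk-up:
  b3←b1: walk b1 to b0
  b3←b2: walk b2 to b0
  b7←b3: walk · to b3
  b7←b6: walk b6 to b3
  b8←b3: walk b3 to b0
  b8←b4: walk b4→b2 to b0
  b8←b5: walk b5→b4→b2 to b0
  b0: DF=∅
  b1: DF={b3}
  b2: DF={b3,b8}
  b3: DF={b8}
  b4: DF={b8}
  b5: DF={b8}
  b6: DF={b7}
  b7: DF=∅
  b8: DF=∅
  b9: DF=∅

φ for u: defs {b1,b7,b8}
  DF⁺ = {b3,b8}

Answer: ["b3", "b8"]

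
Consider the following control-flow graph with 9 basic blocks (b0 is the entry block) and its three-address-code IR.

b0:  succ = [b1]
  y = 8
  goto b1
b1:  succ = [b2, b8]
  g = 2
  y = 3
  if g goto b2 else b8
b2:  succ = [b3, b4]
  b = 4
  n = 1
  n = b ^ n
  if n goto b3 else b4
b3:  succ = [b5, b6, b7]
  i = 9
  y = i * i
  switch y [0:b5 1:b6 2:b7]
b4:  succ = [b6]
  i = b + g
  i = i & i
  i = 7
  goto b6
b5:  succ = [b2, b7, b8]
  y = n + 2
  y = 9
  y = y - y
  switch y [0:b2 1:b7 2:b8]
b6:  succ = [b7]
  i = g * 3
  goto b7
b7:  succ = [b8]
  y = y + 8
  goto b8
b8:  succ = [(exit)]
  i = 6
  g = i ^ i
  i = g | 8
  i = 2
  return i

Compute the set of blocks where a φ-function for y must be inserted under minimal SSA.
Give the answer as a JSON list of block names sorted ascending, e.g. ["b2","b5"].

idom tree: b1←b0 b2←b1 b3←b2 b4←b2 b5←b3 b6←b2 b7←b2 b8←b1
Join-block Dom:
  b2: preds {b1,b5}: {b0,b1} ∩ {b0,b1,b2,b3,b5} = {b0,b1}; idom=b1
  b6: preds {b3,b4}: {b0,b1,b2,b3} ∩ {b0,b1,b2,b4} = {b0,b1,b2}; idom=b2
  b7: preds {b3,b5,b6}: {b0,b1,b2,b3} ∩ {b0,b1,b2,b3,b5} ∩ {b0,b1,b2,b6} = {b0,b1,b2}; idom=b2
  b8: preds {b1,b5,b7}: {b0,b1} ∩ {b0,b1,b2,b3,b5} ∩ {b0,b1,b2,b7} = {b0,b1}; idom=b1

DF walk-up:
  b2←b1: walk · to b1
  b2←b5: walk b5→b3→b2 to b1
  b6←b3: walk b3 to b2
  b6←b4: walk b4 to b2
  b7←b3: walk b3 to b2
  b7←b5: walk b5→b3 to b2
  b7←b6: walk b6 to b2
  b8←b1: walk · to b1
  b8←b5: walk b5→b3→b2 to b1
  b8←b7: walk b7→b2 to b1
  b0 → ∅
  b1 → ∅
  b2 → {b2,b8}
  b3 → {b2,b6,b7,b8}
  b4 → {b6}
  b5 → {b2,b7,b8}
  b6 → {b7}
  b7 → {b8}
  b8 → ∅

φ for y: defs {b0,b1,b3,b5,b7}
  DF⁺ = {b2,b6,b7,b8}

Answer: ["b2", "b6", "b7", "b8"]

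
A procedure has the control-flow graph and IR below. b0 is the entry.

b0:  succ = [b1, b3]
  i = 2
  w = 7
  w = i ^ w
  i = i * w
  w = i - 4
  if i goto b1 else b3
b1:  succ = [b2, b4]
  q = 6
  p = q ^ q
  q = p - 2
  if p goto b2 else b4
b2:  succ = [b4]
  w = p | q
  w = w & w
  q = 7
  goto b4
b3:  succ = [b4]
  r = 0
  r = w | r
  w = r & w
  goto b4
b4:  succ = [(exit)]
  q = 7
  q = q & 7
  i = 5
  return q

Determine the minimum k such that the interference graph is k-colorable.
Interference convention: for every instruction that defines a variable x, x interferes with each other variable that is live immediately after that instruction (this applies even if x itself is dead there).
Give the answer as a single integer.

Answer: 2

Derivation:
def/use:
  b0: {i,w} / ∅
  b1: {p,q} / ∅
  b2: {q,w} / {p,q}
  b3: {r,w} / {w}
  b4: {i,q} / ∅

Liveness:
  b0 li=∅ lo={w}
  b1 li=∅ lo={p,q}
  b2 li={p,q} lo=∅
  b3 li={w} lo=∅
  b4 li=∅ lo=∅

Conflict graph:
  i: {q,w}
  p: {q}
  q: {i,p}
  r: {w}
  w: {i,r}

Chromatic number:
  clique {i,q} ⇒ need ≥ 2
  assign i→c0 p→c0 q→c1 r→c0 w→c1 — no edge inside a register ⇒ χ ≤ 2
  χ = 2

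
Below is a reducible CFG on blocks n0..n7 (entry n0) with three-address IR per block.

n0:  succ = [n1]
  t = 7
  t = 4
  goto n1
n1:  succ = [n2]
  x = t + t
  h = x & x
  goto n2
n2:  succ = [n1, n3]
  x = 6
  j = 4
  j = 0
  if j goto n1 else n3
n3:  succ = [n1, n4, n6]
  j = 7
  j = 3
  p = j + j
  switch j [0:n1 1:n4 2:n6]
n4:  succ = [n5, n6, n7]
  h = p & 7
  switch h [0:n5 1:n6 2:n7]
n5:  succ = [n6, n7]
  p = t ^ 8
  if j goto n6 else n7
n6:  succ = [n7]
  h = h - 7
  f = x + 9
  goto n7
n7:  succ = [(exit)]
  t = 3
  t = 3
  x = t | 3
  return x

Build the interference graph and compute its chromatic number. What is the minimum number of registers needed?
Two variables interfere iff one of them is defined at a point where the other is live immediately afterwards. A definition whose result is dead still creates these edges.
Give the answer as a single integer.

Answer: 5

Analysis:
Block summaries:
  n0 def {t} use ∅
  n1 def {h,x} use {t}
  n2 def {j,x} use ∅
  n3 def {j,p} use ∅
  n4 def {h} use {p}
  n5 def {p} use {j,t}
  n6 def {f,h} use {h,x}
  n7 def {t,x} use ∅

Live sets:
  n0: in=∅ out={t}
  n1: in={t} out={h,t}
  n2: in={h,t} out={h,t,x}
  n3: in={h,t,x} out={h,j,p,t,x}
  n4: in={j,p,t,x} out={h,j,t,x}
  n5: in={h,j,t,x} out={h,x}
  n6: in={h,x} out=∅
  n7: in=∅ out=∅

Interference:
  f — ∅
  h — {j,p,t,x}
  j — {h,p,t,x}
  p — {h,j,t,x}
  t — {h,j,p,x}
  x — {h,j,p,t}

Registers:
  lower bound: {h,j,p,t,x} mutually conflict ⇒ χ ≥ 5
  5-colouring: R0={f,h}  R1={j}  R2={p}  R3={t}  R4={x}
  χ = 5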